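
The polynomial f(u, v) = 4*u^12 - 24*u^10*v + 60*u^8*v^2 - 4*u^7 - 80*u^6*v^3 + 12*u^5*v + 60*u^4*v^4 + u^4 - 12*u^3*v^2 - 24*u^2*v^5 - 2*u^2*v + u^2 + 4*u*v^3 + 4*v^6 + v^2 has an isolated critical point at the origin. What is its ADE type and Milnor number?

The Hessian of f at 0 has rank 2. Corank 0: nondegenerate Morse point, so A_1.

Type A_{1}, Milnor number mu = 1.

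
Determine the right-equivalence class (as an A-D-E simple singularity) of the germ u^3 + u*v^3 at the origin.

The Hessian of f at 0 has rank 0. Corank 2; j^3 = u^3 is a perfect cube, so E-series; the 4-jet and mu = 7 give E_7.

E_{7}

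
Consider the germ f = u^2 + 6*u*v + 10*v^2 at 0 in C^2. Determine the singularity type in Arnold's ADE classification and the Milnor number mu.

The Hessian of f at 0 is [[2, 6], [6, 20]] with rank 2, so corank 0. A Groebner basis of the Jacobian ideal J(f) in C{u,v} is {u, v}; counting standard monomials gives mu = 1. Corank 0: nondegenerate Morse point, so A_1.

Type A_{1}, Milnor number mu = 1.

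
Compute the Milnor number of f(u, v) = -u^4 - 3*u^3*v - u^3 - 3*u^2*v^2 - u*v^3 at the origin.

7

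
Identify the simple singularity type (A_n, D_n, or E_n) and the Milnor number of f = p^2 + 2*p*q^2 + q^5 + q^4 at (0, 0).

Type A_4, Milnor number mu = 4.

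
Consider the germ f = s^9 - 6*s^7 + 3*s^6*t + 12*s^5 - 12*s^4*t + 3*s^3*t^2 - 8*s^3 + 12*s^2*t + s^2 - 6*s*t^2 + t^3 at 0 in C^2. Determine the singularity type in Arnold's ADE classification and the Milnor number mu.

Type A2, Milnor number mu = 2.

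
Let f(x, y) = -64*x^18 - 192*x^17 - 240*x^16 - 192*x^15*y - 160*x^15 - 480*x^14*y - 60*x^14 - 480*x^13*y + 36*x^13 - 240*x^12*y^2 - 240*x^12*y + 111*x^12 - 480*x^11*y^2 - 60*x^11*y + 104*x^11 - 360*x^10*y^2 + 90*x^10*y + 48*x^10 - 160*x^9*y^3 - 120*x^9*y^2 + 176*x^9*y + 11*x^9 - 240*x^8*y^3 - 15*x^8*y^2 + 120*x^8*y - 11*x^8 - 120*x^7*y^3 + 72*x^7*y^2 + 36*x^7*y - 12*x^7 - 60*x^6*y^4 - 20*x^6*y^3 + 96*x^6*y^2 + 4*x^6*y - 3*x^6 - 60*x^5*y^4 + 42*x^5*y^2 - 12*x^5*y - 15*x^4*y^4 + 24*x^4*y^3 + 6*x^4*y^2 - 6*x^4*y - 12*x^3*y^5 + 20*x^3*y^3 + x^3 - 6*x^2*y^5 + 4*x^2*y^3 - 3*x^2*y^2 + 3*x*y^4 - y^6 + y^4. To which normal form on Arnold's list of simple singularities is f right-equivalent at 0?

E_6

The Hessian of f at 0 has rank 0. Corank 2; j^3 = x^3 is a perfect cube, so E-series; the 4-jet and mu = 6 give E_6.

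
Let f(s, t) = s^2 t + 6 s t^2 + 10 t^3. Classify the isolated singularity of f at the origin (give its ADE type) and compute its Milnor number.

The Hessian of f at 0 is [[0, 0], [0, 0]] with rank 0, so corank 2. A Groebner basis of the Jacobian ideal J(f) in C{s,t} is {t^3, s^2 - 6*t^2, s*t + 3*t^2}; counting standard monomials gives mu = 4. Corank 2; j^3 = t*(s^2 + 6*s*t + 10*t^2) splits into three distinct lines over C (the quadratic factor has nonzero discriminant), so D_4.

Type D_4, Milnor number mu = 4.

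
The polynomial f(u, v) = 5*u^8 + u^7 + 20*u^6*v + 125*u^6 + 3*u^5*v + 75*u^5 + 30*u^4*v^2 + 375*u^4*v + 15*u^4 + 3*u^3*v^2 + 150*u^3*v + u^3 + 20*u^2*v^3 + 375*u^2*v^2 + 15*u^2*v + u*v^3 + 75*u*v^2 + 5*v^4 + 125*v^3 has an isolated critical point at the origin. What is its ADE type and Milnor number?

Type E_7, Milnor number mu = 7.

The Hessian of f at 0 has rank 0. Corank 2; j^3 = (u + 5*v)^3 is a perfect cube, so E-series; the 4-jet and mu = 7 give E_7.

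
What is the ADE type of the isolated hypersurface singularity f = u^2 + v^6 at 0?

The Hessian of f at 0 has rank 1. Corank 1: A-series; mu = 5 gives A_5.

A_{5}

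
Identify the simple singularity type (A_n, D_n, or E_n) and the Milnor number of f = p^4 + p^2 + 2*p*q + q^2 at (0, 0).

Type A_{3}, Milnor number mu = 3.

The Hessian of f at 0 is [[2, 2], [2, 2]] with rank 1, so corank 1. A Groebner basis of the Jacobian ideal J(f) in C{p,q} is {q^3, p + q}; counting standard monomials gives mu = 3. Corank 1: A-series; mu = 3 gives A_3.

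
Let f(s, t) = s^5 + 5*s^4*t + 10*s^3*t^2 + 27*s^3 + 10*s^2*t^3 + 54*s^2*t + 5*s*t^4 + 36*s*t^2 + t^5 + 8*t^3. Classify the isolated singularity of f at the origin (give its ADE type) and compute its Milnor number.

Type E_{8}, Milnor number mu = 8.

The Hessian of f at 0 is [[0, 0], [0, 0]] with rank 0, so corank 2. A Groebner basis of the Jacobian ideal J(f) in C{s,t} is {t^5, s*t^3 + 3*t^4/4, s^2 + 4*s*t/3 + 4*t^2/9}; counting standard monomials gives mu = 8. Corank 2; j^3 = (3*s + 2*t)^3 is a perfect cube, so E-series; the 5-jet and mu = 8 give E_8.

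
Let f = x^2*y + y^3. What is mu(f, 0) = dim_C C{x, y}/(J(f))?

4

The Hessian of f at 0 is [[0, 0], [0, 0]] with rank 0, so corank 2. A Groebner basis of the Jacobian ideal J(f) in C{x,y} is {y^3, x^2 + 3*y^2, x*y}; counting standard monomials gives mu = 4. Corank 2; j^3 = y*(x^2 + y^2) splits into three distinct lines over C (the quadratic factor has nonzero discriminant), so D_4.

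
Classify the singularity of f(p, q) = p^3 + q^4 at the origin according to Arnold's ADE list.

The Hessian of f at 0 has rank 0. Corank 2; j^3 = p^3 is a perfect cube, so E-series; the 4-jet and mu = 6 give E_6.

E_6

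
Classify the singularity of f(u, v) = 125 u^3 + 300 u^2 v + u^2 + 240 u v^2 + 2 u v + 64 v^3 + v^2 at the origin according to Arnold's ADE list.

The Hessian of f at 0 is [[2, 2], [2, 2]] with rank 1, so corank 1. A Groebner basis of the Jacobian ideal J(f) in C{u,v} is {v^2, u + v}; counting standard monomials gives mu = 2. Corank 1: A-series; mu = 2 gives A_2.

A2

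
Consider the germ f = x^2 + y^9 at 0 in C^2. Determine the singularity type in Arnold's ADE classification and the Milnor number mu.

Type A_{8}, Milnor number mu = 8.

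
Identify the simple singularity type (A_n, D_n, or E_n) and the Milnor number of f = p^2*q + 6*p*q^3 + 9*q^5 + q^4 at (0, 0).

The Hessian of f at 0 has rank 0. Corank 2; j^3 = p^2*q has shape L^2 M (L != M), so D-series; mu = 5 gives D_5.

Type D_{5}, Milnor number mu = 5.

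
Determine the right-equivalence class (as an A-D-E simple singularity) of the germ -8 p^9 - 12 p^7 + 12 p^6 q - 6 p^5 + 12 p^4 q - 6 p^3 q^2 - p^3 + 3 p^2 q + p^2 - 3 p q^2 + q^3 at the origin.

The Hessian of f at 0 has rank 1. Corank 1: A-series; mu = 2 gives A_2.

A_2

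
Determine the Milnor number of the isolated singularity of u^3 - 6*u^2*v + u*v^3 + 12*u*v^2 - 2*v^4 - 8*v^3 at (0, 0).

7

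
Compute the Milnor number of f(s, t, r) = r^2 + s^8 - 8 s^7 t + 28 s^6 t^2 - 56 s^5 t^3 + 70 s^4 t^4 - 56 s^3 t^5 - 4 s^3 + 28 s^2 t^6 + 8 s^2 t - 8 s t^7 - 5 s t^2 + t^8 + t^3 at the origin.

The Hessian of f at 0 is [[0, 0, 0], [0, 0, 0], [0, 0, 2]] with rank 1, so corank 2. A Groebner basis of the Jacobian ideal J(f) in C{s,t,r} is {32*s*t + t^7 - 16*t^2, s*t^2 - t^3/2, s^2 - 3*s*t/2 + t^2/2, r}; counting standard monomials gives mu = 9. Corank 2; j^3 = -(s - t)*(2*s - t)^2 has shape L^2 M (L != M), so D-series; mu = 9 gives D_9.

9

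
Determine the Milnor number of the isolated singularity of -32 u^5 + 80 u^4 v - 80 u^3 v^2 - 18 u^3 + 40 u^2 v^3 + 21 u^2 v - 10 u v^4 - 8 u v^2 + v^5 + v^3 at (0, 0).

6

The Hessian of f at 0 has rank 0. Corank 2; j^3 = -(2*u - v)*(3*u - v)^2 has shape L^2 M (L != M), so D-series; mu = 6 gives D_6.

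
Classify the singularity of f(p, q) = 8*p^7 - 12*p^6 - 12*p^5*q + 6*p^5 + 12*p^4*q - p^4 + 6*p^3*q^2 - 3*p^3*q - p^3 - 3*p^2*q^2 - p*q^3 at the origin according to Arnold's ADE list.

E_7

The Hessian of f at 0 has rank 0. Corank 2; j^3 = -p^3 is a perfect cube, so E-series; the 4-jet and mu = 7 give E_7.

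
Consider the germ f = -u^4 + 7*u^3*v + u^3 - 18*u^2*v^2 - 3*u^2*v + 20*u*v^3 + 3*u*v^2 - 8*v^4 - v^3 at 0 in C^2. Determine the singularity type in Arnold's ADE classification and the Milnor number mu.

Type E_{7}, Milnor number mu = 7.

The Hessian of f at 0 has rank 0. Corank 2; j^3 = (u - v)^3 is a perfect cube, so E-series; the 4-jet and mu = 7 give E_7.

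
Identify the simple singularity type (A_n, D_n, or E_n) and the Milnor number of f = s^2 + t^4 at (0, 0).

Type A_3, Milnor number mu = 3.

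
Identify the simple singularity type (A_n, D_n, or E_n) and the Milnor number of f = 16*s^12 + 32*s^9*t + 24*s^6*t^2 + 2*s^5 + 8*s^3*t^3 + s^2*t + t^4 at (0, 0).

Type D_5, Milnor number mu = 5.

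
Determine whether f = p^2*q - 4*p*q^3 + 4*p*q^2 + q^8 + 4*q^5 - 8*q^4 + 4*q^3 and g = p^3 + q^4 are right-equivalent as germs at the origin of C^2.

No.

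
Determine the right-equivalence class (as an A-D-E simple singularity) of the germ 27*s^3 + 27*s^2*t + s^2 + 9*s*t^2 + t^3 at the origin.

The Hessian of f at 0 has rank 1. Corank 1: A-series; mu = 2 gives A_2.

A2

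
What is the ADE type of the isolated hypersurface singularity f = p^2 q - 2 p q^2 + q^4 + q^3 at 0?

The Hessian of f at 0 has rank 0. Corank 2; j^3 = q*(p - q)^2 has shape L^2 M (L != M), so D-series; mu = 5 gives D_5.

D5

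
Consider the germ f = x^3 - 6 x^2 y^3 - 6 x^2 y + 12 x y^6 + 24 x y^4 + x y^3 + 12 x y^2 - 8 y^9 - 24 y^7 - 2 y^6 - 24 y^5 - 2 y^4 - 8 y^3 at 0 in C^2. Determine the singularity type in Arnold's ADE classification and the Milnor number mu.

The Hessian of f at 0 has rank 0. Corank 2; j^3 = (x - 2*y)^3 is a perfect cube, so E-series; the 4-jet and mu = 7 give E_7.

Type E_7, Milnor number mu = 7.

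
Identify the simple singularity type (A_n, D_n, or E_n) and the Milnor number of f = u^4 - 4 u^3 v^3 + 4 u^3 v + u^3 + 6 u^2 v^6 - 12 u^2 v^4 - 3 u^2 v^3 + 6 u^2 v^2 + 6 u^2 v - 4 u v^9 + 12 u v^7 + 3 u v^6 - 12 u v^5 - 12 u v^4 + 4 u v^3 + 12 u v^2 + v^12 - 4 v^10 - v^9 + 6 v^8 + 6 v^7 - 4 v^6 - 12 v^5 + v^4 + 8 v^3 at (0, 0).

Type E6, Milnor number mu = 6.

The Hessian of f at 0 is [[0, 0], [0, 0]] with rank 0, so corank 2. A Groebner basis of the Jacobian ideal J(f) in C{u,v} is {v^4, u*v^2 + 5*v^3/3, u^2 + 4*u*v + 4*v^2}; counting standard monomials gives mu = 6. Corank 2; j^3 = (u + 2*v)^3 is a perfect cube, so E-series; the 4-jet and mu = 6 give E_6.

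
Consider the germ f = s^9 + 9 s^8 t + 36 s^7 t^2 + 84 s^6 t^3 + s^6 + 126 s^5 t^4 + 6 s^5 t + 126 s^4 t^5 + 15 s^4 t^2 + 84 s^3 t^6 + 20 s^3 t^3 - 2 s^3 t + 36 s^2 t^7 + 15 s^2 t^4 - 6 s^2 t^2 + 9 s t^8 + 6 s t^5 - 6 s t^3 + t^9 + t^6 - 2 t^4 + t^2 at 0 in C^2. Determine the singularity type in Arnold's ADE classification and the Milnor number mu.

Type A_8, Milnor number mu = 8.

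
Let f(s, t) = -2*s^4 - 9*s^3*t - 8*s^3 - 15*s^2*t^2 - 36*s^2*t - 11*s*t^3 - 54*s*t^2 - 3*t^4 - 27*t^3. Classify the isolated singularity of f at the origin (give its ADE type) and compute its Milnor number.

The Hessian of f at 0 has rank 0. Corank 2; j^3 = -(2*s + 3*t)^3 is a perfect cube, so E-series; the 4-jet and mu = 7 give E_7.

Type E7, Milnor number mu = 7.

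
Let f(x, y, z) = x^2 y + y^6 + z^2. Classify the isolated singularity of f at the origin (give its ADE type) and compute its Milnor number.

The Hessian of f at 0 is [[0, 0, 0], [0, 0, 0], [0, 0, 2]] with rank 1, so corank 2. A Groebner basis of the Jacobian ideal J(f) in C{x,y,z} is {x^2/6 + y^5, x^3, x*y, z}; counting standard monomials gives mu = 7. Corank 2; j^3 = x^2*y has shape L^2 M (L != M), so D-series; mu = 7 gives D_7.

Type D_7, Milnor number mu = 7.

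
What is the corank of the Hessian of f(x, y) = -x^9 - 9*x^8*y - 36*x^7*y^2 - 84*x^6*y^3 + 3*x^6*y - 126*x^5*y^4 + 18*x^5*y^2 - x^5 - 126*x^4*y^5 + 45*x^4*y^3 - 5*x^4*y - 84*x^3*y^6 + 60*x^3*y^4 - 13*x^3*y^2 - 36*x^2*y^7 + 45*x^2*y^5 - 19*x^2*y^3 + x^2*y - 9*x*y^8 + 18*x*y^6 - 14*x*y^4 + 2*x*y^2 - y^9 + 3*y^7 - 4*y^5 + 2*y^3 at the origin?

2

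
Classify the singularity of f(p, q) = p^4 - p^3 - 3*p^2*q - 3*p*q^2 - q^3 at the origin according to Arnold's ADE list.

E_{6}

The Hessian of f at 0 has rank 0. Corank 2; j^3 = -(p + q)^3 is a perfect cube, so E-series; the 4-jet and mu = 6 give E_6.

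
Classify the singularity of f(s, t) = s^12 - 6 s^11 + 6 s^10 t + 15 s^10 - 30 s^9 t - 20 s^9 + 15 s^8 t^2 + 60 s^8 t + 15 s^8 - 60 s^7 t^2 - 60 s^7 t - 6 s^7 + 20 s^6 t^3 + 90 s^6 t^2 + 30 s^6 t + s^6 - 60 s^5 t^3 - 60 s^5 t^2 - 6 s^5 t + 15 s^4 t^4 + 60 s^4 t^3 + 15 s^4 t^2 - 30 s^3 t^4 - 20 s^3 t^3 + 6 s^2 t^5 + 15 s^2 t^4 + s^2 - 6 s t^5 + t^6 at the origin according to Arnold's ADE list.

The Hessian of f at 0 has rank 1. Corank 1: A-series; mu = 5 gives A_5.

A5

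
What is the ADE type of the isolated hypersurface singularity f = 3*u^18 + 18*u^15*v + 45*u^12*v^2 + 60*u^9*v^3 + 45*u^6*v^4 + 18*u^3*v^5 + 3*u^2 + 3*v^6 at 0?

A5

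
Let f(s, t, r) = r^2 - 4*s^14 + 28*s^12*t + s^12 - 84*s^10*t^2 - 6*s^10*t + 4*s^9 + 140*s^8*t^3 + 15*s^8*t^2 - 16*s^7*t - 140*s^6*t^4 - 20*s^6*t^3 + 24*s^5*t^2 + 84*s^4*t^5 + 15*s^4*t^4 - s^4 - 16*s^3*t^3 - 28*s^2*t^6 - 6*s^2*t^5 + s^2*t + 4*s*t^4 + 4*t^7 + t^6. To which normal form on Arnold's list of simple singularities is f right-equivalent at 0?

The Hessian of f at 0 has rank 1. Corank 2; j^3 = s^2*t has shape L^2 M (L != M), so D-series; mu = 7 gives D_7.

D7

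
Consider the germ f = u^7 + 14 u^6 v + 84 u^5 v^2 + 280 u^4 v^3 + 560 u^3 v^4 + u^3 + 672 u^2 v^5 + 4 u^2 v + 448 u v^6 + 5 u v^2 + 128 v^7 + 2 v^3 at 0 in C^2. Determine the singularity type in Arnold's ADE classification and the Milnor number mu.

The Hessian of f at 0 has rank 0. Corank 2; j^3 = (u + v)^2*(u + 2*v) has shape L^2 M (L != M), so D-series; mu = 8 gives D_8.

Type D_{8}, Milnor number mu = 8.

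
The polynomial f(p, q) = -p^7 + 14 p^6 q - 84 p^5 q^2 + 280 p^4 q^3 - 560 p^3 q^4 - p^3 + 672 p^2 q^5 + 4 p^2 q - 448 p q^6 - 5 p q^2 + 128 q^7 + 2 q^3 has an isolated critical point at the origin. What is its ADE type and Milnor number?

The Hessian of f at 0 is [[0, 0], [0, 0]] with rank 0, so corank 2. A Groebner basis of the Jacobian ideal J(f) in C{p,q} is {p*q/7 + q^6 - q^2/7, p*q^2 - q^3, p^2 - 3*p*q + 2*q^2}; counting standard monomials gives mu = 8. Corank 2; j^3 = -(p - 2*q)*(p - q)^2 has shape L^2 M (L != M), so D-series; mu = 8 gives D_8.

Type D_8, Milnor number mu = 8.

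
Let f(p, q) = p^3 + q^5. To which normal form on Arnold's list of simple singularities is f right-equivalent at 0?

E8

The Hessian of f at 0 is [[0, 0], [0, 0]] with rank 0, so corank 2. A Groebner basis of the Jacobian ideal J(f) in C{p,q} is {q^4, p^2}; counting standard monomials gives mu = 8. Corank 2; j^3 = p^3 is a perfect cube, so E-series; the 5-jet and mu = 8 give E_8.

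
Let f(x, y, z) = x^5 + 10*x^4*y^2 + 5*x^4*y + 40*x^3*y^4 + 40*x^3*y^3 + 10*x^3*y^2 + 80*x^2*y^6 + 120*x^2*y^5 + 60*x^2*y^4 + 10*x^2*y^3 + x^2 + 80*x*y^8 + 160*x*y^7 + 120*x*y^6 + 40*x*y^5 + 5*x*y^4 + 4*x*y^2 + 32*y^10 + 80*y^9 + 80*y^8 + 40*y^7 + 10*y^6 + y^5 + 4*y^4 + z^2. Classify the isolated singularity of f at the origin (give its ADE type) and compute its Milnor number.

The Hessian of f at 0 is [[2, 0, 0], [0, 0, 0], [0, 0, 2]] with rank 2, so corank 1. A Groebner basis of the Jacobian ideal J(f) in C{x,y,z} is {x^2, x/2 + y^2, z}; counting standard monomials gives mu = 4. Corank 1: A-series; mu = 4 gives A_4.

Type A_{4}, Milnor number mu = 4.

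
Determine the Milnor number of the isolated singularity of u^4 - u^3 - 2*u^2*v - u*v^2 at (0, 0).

The Hessian of f at 0 is [[0, 0], [0, 0]] with rank 0, so corank 2. A Groebner basis of the Jacobian ideal J(f) in C{u,v} is {u*v^2 - u*v/4 - v^2/4, u*v/4 + v^3 + v^2/4, u^2 + u*v}; counting standard monomials gives mu = 5. Corank 2; j^3 = -u*(u + v)^2 has shape L^2 M (L != M), so D-series; mu = 5 gives D_5.

5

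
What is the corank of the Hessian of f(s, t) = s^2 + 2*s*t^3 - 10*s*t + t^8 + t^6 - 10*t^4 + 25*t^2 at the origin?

Hessian at 0 has rank 1.

1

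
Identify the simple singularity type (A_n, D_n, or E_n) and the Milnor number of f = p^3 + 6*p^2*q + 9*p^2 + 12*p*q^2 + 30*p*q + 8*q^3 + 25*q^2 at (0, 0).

Type A2, Milnor number mu = 2.

The Hessian of f at 0 is [[18, 30], [30, 50]] with rank 1, so corank 1. A Groebner basis of the Jacobian ideal J(f) in C{p,q} is {q^2, p + 5*q/3}; counting standard monomials gives mu = 2. Corank 1: A-series; mu = 2 gives A_2.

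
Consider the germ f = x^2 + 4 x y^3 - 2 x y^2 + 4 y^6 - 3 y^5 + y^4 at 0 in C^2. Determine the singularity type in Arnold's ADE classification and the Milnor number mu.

The Hessian of f at 0 has rank 1. Corank 1: A-series; mu = 4 gives A_4.

Type A4, Milnor number mu = 4.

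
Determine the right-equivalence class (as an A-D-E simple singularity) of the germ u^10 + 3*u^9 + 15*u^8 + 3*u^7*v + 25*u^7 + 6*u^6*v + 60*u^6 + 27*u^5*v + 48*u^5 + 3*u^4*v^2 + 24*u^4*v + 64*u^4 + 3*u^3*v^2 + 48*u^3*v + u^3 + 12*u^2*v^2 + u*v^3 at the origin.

E_7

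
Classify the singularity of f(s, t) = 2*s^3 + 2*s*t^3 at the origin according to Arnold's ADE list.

The Hessian of f at 0 has rank 0. Corank 2; j^3 = 2*s^3 is a perfect cube, so E-series; the 4-jet and mu = 7 give E_7.

E_{7}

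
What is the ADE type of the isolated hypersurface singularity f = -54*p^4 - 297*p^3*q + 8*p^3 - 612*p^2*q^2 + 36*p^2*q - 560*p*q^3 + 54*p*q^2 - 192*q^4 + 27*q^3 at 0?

E_{7}

The Hessian of f at 0 is [[0, 0], [0, 0]] with rank 0, so corank 2. A Groebner basis of the Jacobian ideal J(f) in C{p,q} is {256*p^2/3 + 256*p*q + q^4 + 8*q^3/9 + 192*q^2, p^3 - 68*p^2 - 204*p*q + 8*q^3/3 - 153*q^2, p^2*q + 280*p^2/9 + 280*p*q/3 - 52*q^3/27 + 70*q^2, -32*p^2/3 + p*q^2 - 32*p*q + 25*q^3/18 - 24*q^2}; counting standard monomials gives mu = 7. Corank 2; j^3 = (2*p + 3*q)^3 is a perfect cube, so E-series; the 4-jet and mu = 7 give E_7.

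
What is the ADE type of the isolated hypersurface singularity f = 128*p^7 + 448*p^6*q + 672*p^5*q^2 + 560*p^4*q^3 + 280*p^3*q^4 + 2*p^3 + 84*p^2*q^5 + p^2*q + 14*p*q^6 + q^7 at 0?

The Hessian of f at 0 is [[0, 0], [0, 0]] with rank 0, so corank 2. A Groebner basis of the Jacobian ideal J(f) in C{p,q} is {-p*q/14 + q^6, p*q^2, p^2 + p*q/2}; counting standard monomials gives mu = 8. Corank 2; j^3 = p^2*(2*p + q) has shape L^2 M (L != M), so D-series; mu = 8 gives D_8.

D8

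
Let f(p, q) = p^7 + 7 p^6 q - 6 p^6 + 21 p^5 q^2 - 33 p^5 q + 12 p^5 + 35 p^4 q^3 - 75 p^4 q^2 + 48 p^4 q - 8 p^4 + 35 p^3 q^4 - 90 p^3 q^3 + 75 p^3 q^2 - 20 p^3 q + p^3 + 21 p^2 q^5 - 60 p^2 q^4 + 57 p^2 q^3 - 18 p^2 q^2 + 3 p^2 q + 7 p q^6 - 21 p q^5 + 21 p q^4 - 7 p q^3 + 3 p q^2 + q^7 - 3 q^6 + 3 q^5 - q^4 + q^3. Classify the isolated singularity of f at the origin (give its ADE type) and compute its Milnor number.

Type E_{7}, Milnor number mu = 7.

The Hessian of f at 0 has rank 0. Corank 2; j^3 = (p + q)^3 is a perfect cube, so E-series; the 4-jet and mu = 7 give E_7.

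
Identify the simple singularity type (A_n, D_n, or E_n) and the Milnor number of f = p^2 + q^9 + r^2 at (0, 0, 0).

The Hessian of f at 0 is [[2, 0, 0], [0, 0, 0], [0, 0, 2]] with rank 2, so corank 1. A Groebner basis of the Jacobian ideal J(f) in C{p,q,r} is {q^8, p, r}; counting standard monomials gives mu = 8. Corank 1: A-series; mu = 8 gives A_8.

Type A8, Milnor number mu = 8.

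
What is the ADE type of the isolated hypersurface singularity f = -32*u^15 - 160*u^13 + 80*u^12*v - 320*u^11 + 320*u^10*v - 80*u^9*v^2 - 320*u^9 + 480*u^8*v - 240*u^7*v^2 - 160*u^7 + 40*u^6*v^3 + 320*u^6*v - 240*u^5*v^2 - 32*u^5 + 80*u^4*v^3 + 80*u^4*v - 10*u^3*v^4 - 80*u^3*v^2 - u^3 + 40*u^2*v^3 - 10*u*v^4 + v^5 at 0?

E_{8}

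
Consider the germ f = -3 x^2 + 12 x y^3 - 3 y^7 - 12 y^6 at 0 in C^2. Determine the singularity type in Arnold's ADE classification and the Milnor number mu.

The Hessian of f at 0 is [[-6, 0], [0, 0]] with rank 1, so corank 1. A Groebner basis of the Jacobian ideal J(f) in C{x,y} is {-x/2 + y^3, x^2}; counting standard monomials gives mu = 6. Corank 1: A-series; mu = 6 gives A_6.

Type A_{6}, Milnor number mu = 6.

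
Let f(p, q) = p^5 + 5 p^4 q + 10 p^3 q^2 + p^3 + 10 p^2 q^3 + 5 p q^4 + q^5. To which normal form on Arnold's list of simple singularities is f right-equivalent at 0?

E_8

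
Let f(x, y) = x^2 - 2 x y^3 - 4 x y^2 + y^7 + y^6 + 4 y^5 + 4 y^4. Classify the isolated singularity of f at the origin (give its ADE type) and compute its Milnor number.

Type A6, Milnor number mu = 6.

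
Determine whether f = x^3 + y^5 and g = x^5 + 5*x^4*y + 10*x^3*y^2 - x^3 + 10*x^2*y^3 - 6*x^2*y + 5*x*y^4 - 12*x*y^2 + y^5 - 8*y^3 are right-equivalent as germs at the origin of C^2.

Yes.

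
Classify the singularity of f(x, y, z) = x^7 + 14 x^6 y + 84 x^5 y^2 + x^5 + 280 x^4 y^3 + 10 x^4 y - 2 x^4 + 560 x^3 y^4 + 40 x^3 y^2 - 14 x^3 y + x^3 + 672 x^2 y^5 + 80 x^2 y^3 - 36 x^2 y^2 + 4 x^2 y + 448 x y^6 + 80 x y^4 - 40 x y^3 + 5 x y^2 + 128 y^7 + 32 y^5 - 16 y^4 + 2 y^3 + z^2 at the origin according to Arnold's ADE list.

The Hessian of f at 0 has rank 1. Corank 2; j^3 = (x + y)^2*(x + 2*y) has shape L^2 M (L != M), so D-series; mu = 8 gives D_8.

D_8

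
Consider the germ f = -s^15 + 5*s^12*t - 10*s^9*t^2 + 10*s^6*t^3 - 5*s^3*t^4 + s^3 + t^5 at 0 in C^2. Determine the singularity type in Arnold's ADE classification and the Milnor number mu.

Type E8, Milnor number mu = 8.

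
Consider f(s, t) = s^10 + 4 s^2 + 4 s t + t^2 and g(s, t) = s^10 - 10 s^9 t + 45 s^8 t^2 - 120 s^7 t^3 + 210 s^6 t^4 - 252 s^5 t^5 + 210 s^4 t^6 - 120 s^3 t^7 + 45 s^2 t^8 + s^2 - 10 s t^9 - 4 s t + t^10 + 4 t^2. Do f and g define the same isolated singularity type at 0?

Yes.

The Hessian of f at 0 is [[8, 4], [4, 2]] with rank 1, so corank 1. A Groebner basis of the Jacobian ideal J(f) in C{s,t} is {t^9, s + t/2}; counting standard monomials gives mu = 9. Corank 1: A-series; mu = 9 gives A_9. The Hessian of g at 0 is [[2, -4], [-4, 8]] with rank 1, so corank 1. A Groebner basis of the Jacobian ideal J(g) in C{s,t} is {t^9, s - 2*t}; counting standard monomials gives mu = 9. Corank 1: A-series; mu = 9 gives A_9. Both have type A_9, hence right-equivalent.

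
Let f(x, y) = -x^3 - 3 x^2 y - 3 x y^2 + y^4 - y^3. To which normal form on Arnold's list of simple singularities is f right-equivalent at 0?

E_{6}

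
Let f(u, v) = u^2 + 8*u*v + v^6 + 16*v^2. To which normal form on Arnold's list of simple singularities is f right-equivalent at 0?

The Hessian of f at 0 is [[2, 8], [8, 32]] with rank 1, so corank 1. A Groebner basis of the Jacobian ideal J(f) in C{u,v} is {v^5, u + 4*v}; counting standard monomials gives mu = 5. Corank 1: A-series; mu = 5 gives A_5.

A_5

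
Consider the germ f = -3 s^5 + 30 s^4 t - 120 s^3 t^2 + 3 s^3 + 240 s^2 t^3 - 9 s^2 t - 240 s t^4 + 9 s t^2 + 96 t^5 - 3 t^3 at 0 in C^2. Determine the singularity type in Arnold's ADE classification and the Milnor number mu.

Type E_{8}, Milnor number mu = 8.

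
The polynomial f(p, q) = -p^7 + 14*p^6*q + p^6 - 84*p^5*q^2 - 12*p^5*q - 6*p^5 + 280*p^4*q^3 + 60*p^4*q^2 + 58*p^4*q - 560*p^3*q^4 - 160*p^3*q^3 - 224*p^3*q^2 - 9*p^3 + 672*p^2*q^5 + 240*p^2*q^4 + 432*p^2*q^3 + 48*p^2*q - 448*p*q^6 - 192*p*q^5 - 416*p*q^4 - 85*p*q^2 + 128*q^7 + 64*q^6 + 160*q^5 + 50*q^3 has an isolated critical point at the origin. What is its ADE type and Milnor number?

Type D_7, Milnor number mu = 7.

The Hessian of f at 0 is [[0, 0], [0, 0]] with rank 0, so corank 2. A Groebner basis of the Jacobian ideal J(f) in C{p,q} is {243*p^2 - 891*p*q + q^4 + 810*q^2, p^3 + 75*p^2/2 - 125*p*q - 125*q^3/27 + 625*q^2/6, p^2*q + 15*p^2 - 50*p*q - 25*q^3/9 + 125*q^2/3, 9*p^2/2 + p*q^2 - 15*p*q - 5*q^3/3 + 25*q^2/2}; counting standard monomials gives mu = 7. Corank 2; j^3 = -(p - 2*q)*(3*p - 5*q)^2 has shape L^2 M (L != M), so D-series; mu = 7 gives D_7.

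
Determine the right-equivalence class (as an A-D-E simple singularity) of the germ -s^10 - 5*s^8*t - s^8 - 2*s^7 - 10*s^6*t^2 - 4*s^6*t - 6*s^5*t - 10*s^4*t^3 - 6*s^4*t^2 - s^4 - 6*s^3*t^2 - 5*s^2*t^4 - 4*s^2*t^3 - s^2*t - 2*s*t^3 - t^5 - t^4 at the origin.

D_5

The Hessian of f at 0 has rank 0. Corank 2; j^3 = -s^2*t has shape L^2 M (L != M), so D-series; mu = 5 gives D_5.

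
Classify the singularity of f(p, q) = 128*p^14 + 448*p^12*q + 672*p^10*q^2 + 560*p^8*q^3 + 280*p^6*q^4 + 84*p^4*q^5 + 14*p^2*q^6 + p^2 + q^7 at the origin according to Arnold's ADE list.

A_{6}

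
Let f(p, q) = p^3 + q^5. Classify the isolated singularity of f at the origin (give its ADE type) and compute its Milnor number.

The Hessian of f at 0 has rank 0. Corank 2; j^3 = p^3 is a perfect cube, so E-series; the 5-jet and mu = 8 give E_8.

Type E_8, Milnor number mu = 8.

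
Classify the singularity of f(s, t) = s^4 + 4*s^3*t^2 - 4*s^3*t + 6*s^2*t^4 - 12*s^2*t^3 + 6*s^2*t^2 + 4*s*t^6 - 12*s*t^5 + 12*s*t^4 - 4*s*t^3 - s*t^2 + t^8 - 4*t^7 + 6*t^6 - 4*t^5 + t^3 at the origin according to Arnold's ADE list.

The Hessian of f at 0 has rank 0. Corank 2; j^3 = -t^2*(s - t) has shape L^2 M (L != M), so D-series; mu = 5 gives D_5.

D_5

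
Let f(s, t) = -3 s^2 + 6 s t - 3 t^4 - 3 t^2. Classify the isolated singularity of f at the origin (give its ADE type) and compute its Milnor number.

Type A_3, Milnor number mu = 3.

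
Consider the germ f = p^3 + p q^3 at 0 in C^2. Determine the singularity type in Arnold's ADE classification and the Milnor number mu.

The Hessian of f at 0 is [[0, 0], [0, 0]] with rank 0, so corank 2. A Groebner basis of the Jacobian ideal J(f) in C{p,q} is {p^3, p*q^2, 3*p^2 + q^3}; counting standard monomials gives mu = 7. Corank 2; j^3 = p^3 is a perfect cube, so E-series; the 4-jet and mu = 7 give E_7.

Type E_{7}, Milnor number mu = 7.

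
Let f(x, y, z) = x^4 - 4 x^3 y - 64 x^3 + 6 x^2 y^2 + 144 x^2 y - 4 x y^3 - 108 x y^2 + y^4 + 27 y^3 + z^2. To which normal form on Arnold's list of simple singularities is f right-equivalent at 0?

E_6

The Hessian of f at 0 has rank 1. Corank 2; j^3 = -(4*x - 3*y)^3 is a perfect cube, so E-series; the 4-jet and mu = 6 give E_6.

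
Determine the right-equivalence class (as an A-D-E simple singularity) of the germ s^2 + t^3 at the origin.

A2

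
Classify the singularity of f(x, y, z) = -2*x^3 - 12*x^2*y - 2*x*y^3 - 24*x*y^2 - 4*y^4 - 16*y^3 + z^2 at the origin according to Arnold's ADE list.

E_{7}

The Hessian of f at 0 is [[0, 0, 0], [0, 0, 0], [0, 0, 2]] with rank 1, so corank 2. A Groebner basis of the Jacobian ideal J(f) in C{x,y,z} is {x^3 + 6*x^2*y + 48*x^2 + 192*x*y + 192*y^2, -6*x^2 + x*y^2 - 24*x*y - 24*y^2, 3*x^2 + 12*x*y + y^3 + 12*y^2, z}; counting standard monomials gives mu = 7. Corank 2; j^3 = -2*(x + 2*y)^3 is a perfect cube, so E-series; the 4-jet and mu = 7 give E_7.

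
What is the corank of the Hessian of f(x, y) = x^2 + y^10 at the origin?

Hessian at 0 has rank 1.

1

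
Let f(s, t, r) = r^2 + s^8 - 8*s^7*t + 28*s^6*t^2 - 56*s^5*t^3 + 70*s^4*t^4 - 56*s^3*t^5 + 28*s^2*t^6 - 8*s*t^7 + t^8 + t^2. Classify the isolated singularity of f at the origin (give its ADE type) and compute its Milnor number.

The Hessian of f at 0 has rank 2. Corank 1: A-series; mu = 7 gives A_7.

Type A_{7}, Milnor number mu = 7.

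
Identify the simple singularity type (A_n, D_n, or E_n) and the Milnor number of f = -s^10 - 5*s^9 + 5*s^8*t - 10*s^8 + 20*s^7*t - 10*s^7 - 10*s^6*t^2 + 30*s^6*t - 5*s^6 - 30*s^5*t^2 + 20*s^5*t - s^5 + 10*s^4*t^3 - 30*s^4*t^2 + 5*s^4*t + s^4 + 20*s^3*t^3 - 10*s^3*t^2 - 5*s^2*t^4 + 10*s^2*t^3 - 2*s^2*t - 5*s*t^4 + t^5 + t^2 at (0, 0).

The Hessian of f at 0 has rank 1. Corank 1: A-series; mu = 4 gives A_4.

Type A_4, Milnor number mu = 4.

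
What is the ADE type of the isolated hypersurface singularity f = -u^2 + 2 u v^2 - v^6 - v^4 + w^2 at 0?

The Hessian of f at 0 has rank 2. Corank 1: A-series; mu = 5 gives A_5.

A_{5}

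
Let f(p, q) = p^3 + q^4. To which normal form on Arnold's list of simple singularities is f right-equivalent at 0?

E_6

The Hessian of f at 0 has rank 0. Corank 2; j^3 = p^3 is a perfect cube, so E-series; the 4-jet and mu = 6 give E_6.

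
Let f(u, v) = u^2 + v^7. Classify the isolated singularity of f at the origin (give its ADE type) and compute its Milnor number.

Type A_{6}, Milnor number mu = 6.

The Hessian of f at 0 has rank 1. Corank 1: A-series; mu = 6 gives A_6.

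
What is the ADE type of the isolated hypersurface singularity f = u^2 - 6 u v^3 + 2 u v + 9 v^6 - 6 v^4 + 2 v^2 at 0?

The Hessian of f at 0 has rank 2. Corank 0: nondegenerate Morse point, so A_1.

A_{1}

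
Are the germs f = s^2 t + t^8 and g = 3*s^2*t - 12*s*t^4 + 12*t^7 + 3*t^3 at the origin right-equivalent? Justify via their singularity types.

The Hessian of f at 0 has rank 0. Corank 2; j^3 = s^2*t has shape L^2 M (L != M), so D-series; mu = 9 gives D_9. The Hessian of g at 0 has rank 0. Corank 2; j^3 = 3*t*(s^2 + t^2) splits into three distinct lines over C (the quadratic factor has nonzero discriminant), so D_4. f is D_9 but g is D_4, hence not right-equivalent.

No.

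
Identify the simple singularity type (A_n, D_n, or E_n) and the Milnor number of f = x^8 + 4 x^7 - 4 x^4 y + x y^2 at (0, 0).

Type D_{9}, Milnor number mu = 9.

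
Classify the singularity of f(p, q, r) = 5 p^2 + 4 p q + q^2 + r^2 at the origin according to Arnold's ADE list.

A_1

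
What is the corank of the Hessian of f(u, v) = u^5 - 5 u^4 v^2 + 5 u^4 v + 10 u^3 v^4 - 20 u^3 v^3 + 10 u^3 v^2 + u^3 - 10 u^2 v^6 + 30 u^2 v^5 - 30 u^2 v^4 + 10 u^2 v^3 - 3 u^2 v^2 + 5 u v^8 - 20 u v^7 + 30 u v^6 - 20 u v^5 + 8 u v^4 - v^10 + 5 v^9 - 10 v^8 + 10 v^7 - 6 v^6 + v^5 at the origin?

2

The Hessian at 0 is [[0, 0], [0, 0]] of rank 0; hence corank 2.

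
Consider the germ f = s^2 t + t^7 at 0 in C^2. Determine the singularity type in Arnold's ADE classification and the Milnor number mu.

Type D_{8}, Milnor number mu = 8.

The Hessian of f at 0 has rank 0. Corank 2; j^3 = s^2*t has shape L^2 M (L != M), so D-series; mu = 8 gives D_8.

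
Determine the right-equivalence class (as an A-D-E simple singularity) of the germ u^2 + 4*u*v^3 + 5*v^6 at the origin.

A5

The Hessian of f at 0 has rank 1. Corank 1: A-series; mu = 5 gives A_5.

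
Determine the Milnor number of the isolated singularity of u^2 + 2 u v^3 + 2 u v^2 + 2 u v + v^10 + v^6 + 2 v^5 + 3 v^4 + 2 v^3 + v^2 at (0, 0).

9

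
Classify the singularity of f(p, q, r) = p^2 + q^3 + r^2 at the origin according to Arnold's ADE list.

A2

The Hessian of f at 0 is [[2, 0, 0], [0, 0, 0], [0, 0, 2]] with rank 2, so corank 1. A Groebner basis of the Jacobian ideal J(f) in C{p,q,r} is {q^2, p, r}; counting standard monomials gives mu = 2. Corank 1: A-series; mu = 2 gives A_2.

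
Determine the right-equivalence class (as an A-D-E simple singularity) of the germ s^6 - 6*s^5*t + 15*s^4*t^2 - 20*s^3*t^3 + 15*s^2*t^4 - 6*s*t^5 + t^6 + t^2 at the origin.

A5

The Hessian of f at 0 has rank 1. Corank 1: A-series; mu = 5 gives A_5.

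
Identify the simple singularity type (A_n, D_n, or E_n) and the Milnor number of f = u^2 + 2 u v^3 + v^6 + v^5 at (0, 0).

Type A_{4}, Milnor number mu = 4.

The Hessian of f at 0 is [[2, 0], [0, 0]] with rank 1, so corank 1. A Groebner basis of the Jacobian ideal J(f) in C{u,v} is {u + v^3, u^2, u*v}; counting standard monomials gives mu = 4. Corank 1: A-series; mu = 4 gives A_4.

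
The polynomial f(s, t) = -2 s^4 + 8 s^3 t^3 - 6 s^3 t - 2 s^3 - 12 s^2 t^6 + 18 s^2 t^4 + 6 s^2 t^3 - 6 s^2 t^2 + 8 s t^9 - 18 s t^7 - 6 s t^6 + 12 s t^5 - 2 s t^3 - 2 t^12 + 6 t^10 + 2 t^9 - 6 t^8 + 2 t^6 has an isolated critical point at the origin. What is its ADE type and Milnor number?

The Hessian of f at 0 has rank 0. Corank 2; j^3 = -2*s^3 is a perfect cube, so E-series; the 4-jet and mu = 7 give E_7.

Type E_7, Milnor number mu = 7.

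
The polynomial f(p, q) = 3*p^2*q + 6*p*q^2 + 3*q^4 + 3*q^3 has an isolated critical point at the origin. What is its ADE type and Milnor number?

The Hessian of f at 0 has rank 0. Corank 2; j^3 = 3*q*(p + q)^2 has shape L^2 M (L != M), so D-series; mu = 5 gives D_5.

Type D_5, Milnor number mu = 5.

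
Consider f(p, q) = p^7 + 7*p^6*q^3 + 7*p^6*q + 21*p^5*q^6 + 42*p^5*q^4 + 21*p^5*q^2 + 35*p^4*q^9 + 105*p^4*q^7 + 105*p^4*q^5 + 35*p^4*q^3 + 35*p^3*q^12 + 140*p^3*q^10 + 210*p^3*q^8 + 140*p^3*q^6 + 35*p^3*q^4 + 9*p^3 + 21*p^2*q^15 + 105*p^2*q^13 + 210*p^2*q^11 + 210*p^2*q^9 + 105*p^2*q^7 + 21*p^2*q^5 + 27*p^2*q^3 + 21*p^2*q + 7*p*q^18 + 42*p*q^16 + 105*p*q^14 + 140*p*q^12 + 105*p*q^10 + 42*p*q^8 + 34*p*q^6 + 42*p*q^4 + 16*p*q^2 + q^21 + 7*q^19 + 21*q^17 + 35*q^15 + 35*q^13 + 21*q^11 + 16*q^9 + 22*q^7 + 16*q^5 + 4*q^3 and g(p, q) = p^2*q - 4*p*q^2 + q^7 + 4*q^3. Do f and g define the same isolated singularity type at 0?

The Hessian of f at 0 is [[0, 0], [0, 0]] with rank 0, so corank 2. A Groebner basis of the Jacobian ideal J(f) in C{p,q} is {6575*p^2/6554 + p*q^3 + 6596*p*q/9831 + 14*q^2/9831, -21*p^2/6554 + 3263*p*q/3277 + q^4 + 2180*q^2/3277, p^3 - 4*p*q^2/3 - 16*q^3/27, p^2*q + 4*p*q^2/3 + 4*q^3/9}; counting standard monomials gives mu = 8. Corank 2; j^3 = (p + q)*(3*p + 2*q)^2 has shape L^2 M (L != M), so D-series; mu = 8 gives D_8. The Hessian of g at 0 is [[0, 0], [0, 0]] with rank 0, so corank 2. A Groebner basis of the Jacobian ideal J(g) in C{p,q} is {p^2/7 + q^6 - 4*q^2/7, p^3 - 8*q^3, p*q - 2*q^2}; counting standard monomials gives mu = 8. Corank 2; j^3 = q*(p - 2*q)^2 has shape L^2 M (L != M), so D-series; mu = 8 gives D_8. Both have type D_8, hence right-equivalent.

Yes.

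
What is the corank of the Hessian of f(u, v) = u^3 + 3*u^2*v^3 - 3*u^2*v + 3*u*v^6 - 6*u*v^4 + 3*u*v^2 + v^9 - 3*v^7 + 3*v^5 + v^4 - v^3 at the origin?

2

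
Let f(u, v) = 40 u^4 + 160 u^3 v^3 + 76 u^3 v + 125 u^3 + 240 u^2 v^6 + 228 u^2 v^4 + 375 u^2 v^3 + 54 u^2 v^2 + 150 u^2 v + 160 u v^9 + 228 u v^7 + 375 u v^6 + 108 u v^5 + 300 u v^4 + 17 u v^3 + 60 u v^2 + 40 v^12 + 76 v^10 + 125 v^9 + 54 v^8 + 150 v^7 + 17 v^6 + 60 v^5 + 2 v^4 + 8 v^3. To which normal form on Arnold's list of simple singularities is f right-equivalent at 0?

E7

The Hessian of f at 0 has rank 0. Corank 2; j^3 = (5*u + 2*v)^3 is a perfect cube, so E-series; the 4-jet and mu = 7 give E_7.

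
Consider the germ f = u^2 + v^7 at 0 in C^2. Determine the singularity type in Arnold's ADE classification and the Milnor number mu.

Type A_{6}, Milnor number mu = 6.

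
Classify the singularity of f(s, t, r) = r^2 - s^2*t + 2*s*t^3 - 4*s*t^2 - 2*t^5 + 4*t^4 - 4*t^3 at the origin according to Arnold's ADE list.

The Hessian of f at 0 is [[0, 0, 0], [0, 0, 0], [0, 0, 2]] with rank 1, so corank 2. A Groebner basis of the Jacobian ideal J(f) in C{s,t,r} is {s^3 + 3*s^2 + 20*s*t + 28*t^2, s^2*t - s^2 - 8*s*t - 12*t^2, s^2/4 + s*t^2 + 3*s*t + 5*t^2, -s*t + t^3 - 2*t^2, r}; counting standard monomials gives mu = 6. Corank 2; j^3 = -t*(s + 2*t)^2 has shape L^2 M (L != M), so D-series; mu = 6 gives D_6.

D6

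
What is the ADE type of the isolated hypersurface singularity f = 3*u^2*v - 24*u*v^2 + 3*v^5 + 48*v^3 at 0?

D_{6}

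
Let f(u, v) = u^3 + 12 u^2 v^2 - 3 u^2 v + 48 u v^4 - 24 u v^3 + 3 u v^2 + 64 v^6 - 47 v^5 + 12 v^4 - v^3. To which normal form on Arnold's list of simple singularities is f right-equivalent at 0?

E8

The Hessian of f at 0 has rank 0. Corank 2; j^3 = (u - v)^3 is a perfect cube, so E-series; the 5-jet and mu = 8 give E_8.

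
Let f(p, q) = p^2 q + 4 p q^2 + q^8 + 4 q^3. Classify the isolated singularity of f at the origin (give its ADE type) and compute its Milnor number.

Type D9, Milnor number mu = 9.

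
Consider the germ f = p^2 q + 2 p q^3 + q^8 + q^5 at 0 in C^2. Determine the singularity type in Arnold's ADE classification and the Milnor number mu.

Type D_9, Milnor number mu = 9.

The Hessian of f at 0 is [[0, 0], [0, 0]] with rank 0, so corank 2. A Groebner basis of the Jacobian ideal J(f) in C{p,q} is {p^4, p^3*q - p^2/8 - p*q^2/8, p^3 + p^2*q^2, p*q + q^3}; counting standard monomials gives mu = 9. Corank 2; j^3 = p^2*q has shape L^2 M (L != M), so D-series; mu = 9 gives D_9.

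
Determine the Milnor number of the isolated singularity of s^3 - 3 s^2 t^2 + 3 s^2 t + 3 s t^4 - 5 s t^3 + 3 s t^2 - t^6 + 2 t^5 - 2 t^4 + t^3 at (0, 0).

7

The Hessian of f at 0 is [[0, 0], [0, 0]] with rank 0, so corank 2. A Groebner basis of the Jacobian ideal J(f) in C{s,t} is {-s^2 - 2*s*t + t^4 - t^3/3 - t^2, s^3 - 4*s^2 - 8*s*t - t^3/3 - 4*t^2, s^2*t + 7*s^2/3 + 14*s*t/3 - 2*t^3/9 + 7*t^2/3, -s^2 + s*t^2 - 2*s*t + 2*t^3/3 - t^2}; counting standard monomials gives mu = 7. Corank 2; j^3 = (s + t)^3 is a perfect cube, so E-series; the 4-jet and mu = 7 give E_7.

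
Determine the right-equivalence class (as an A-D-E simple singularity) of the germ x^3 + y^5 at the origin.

The Hessian of f at 0 has rank 0. Corank 2; j^3 = x^3 is a perfect cube, so E-series; the 5-jet and mu = 8 give E_8.

E_8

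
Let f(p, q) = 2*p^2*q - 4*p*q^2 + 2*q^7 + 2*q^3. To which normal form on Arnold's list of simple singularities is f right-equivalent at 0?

The Hessian of f at 0 has rank 0. Corank 2; j^3 = 2*q*(p - q)^2 has shape L^2 M (L != M), so D-series; mu = 8 gives D_8.

D_{8}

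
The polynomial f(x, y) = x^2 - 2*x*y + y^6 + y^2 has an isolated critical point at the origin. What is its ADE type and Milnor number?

Type A5, Milnor number mu = 5.

The Hessian of f at 0 is [[2, -2], [-2, 2]] with rank 1, so corank 1. A Groebner basis of the Jacobian ideal J(f) in C{x,y} is {y^5, x - y}; counting standard monomials gives mu = 5. Corank 1: A-series; mu = 5 gives A_5.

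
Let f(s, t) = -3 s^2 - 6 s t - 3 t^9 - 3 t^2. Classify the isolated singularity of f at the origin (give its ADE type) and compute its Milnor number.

Type A8, Milnor number mu = 8.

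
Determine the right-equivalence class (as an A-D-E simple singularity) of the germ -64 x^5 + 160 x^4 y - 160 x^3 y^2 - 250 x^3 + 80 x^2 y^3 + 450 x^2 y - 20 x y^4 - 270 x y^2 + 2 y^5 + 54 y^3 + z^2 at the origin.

E_8

The Hessian of f at 0 is [[0, 0, 0], [0, 0, 0], [0, 0, 2]] with rank 1, so corank 2. A Groebner basis of the Jacobian ideal J(f) in C{x,y,z} is {y^5, x*y^3 - 23*y^4/40, x^2 - 6*x*y/5 + 9*y^2/25, z}; counting standard monomials gives mu = 8. Corank 2; j^3 = -2*(5*x - 3*y)^3 is a perfect cube, so E-series; the 5-jet and mu = 8 give E_8.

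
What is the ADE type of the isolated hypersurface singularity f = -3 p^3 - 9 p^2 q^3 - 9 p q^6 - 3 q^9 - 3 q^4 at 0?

The Hessian of f at 0 has rank 0. Corank 2; j^3 = -3*p^3 is a perfect cube, so E-series; the 4-jet and mu = 6 give E_6.

E6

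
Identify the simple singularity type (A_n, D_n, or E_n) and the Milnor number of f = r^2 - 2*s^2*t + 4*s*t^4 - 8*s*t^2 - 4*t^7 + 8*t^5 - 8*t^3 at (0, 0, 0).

The Hessian of f at 0 has rank 1. Corank 2; j^3 = -2*t*(s + 2*t)^2 has shape L^2 M (L != M), so D-series; mu = 8 gives D_8.

Type D_8, Milnor number mu = 8.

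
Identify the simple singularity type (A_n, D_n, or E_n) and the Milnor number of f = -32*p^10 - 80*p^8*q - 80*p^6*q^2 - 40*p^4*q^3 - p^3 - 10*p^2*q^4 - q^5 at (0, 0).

Type E_8, Milnor number mu = 8.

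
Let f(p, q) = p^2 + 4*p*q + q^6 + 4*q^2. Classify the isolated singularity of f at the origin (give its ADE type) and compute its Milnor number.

Type A_5, Milnor number mu = 5.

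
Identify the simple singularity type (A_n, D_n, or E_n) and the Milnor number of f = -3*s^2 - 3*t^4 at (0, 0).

Type A3, Milnor number mu = 3.

The Hessian of f at 0 has rank 1. Corank 1: A-series; mu = 3 gives A_3.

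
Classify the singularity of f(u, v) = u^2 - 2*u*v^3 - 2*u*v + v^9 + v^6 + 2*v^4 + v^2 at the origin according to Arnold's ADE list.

A_8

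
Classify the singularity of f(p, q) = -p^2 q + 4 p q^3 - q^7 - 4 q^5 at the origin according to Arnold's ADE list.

D_{8}

The Hessian of f at 0 is [[0, 0], [0, 0]] with rank 0, so corank 2. A Groebner basis of the Jacobian ideal J(f) in C{p,q} is {p^2*q^2 + 4*p^2/7 - 8*p*q^2/7, p^3 + 8*p^2/7 - 16*p*q^2/7, -p*q/2 + q^3}; counting standard monomials gives mu = 8. Corank 2; j^3 = -p^2*q has shape L^2 M (L != M), so D-series; mu = 8 gives D_8.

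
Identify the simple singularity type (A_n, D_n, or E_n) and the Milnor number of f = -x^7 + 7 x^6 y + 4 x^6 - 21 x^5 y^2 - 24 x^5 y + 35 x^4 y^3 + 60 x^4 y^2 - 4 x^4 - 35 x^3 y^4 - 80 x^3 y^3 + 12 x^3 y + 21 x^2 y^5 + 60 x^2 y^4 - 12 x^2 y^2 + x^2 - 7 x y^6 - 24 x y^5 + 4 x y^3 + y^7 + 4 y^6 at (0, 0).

Type A6, Milnor number mu = 6.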